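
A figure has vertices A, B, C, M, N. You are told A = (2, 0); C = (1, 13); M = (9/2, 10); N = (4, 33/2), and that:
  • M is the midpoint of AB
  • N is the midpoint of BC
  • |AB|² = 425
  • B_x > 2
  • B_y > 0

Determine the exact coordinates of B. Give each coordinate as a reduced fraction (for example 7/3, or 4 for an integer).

B = (7, 20)

1. B_x = 7  [B = 2·M−A = 2·(9/2, 10)−(2, 0)]
2. B_y = 20  [B = 2·M−A = 2·(9/2, 10)−(2, 0)]
   so B = (7, 20)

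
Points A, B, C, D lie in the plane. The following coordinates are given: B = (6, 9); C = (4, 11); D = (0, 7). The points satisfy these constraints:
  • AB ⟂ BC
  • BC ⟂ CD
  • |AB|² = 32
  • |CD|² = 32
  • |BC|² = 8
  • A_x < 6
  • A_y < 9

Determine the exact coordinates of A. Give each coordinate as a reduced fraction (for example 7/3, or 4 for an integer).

A = (2, 5)

1. A_x = 2  [[AB ⟂ BC ⇒ 2x-2y+6=0] ∩ [|A−(6, 9)|²=32]]
2. A_y = 5  [[AB ⟂ BC ⇒ 2x-2y+6=0] ∩ [|A−(6, 9)|²=32]]
   so A = (2, 5)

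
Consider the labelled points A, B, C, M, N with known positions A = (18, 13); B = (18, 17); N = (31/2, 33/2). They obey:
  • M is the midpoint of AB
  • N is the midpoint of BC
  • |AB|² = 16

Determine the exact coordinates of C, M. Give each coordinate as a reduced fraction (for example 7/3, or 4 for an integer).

C = (13, 16)
M = (18, 15)

1. M_x = 18  [2·M = A+B = (18, 13)+(18, 17)]
2. M_y = 15  [2·M = A+B = (18, 13)+(18, 17)]
   so M = (18, 15)
3. C_x = 13  [C = 2·N−B = 2·(31/2, 33/2)−(18, 17)]
4. C_y = 16  [C = 2·N−B = 2·(31/2, 33/2)−(18, 17)]
   so C = (13, 16)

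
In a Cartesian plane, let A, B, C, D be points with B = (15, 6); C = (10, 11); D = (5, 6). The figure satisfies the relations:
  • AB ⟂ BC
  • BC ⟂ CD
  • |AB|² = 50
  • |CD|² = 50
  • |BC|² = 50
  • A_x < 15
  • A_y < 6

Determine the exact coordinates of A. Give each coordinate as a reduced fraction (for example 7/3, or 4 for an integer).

1. A_x = 10  [[AB ⟂ BC ⇒ 5x-5y-45=0] ∩ [|A−(15, 6)|²=50]]
2. A_y = 1  [[AB ⟂ BC ⇒ 5x-5y-45=0] ∩ [|A−(15, 6)|²=50]]
   so A = (10, 1)

A = (10, 1)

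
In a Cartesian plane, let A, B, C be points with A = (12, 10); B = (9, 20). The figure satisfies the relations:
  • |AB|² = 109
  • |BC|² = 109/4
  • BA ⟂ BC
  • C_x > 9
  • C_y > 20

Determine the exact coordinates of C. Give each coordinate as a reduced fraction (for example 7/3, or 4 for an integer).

C = (14, 43/2)

1. C_x = 14  [[BA ⟂ BC ⇒ 3x-10y+173=0] ∩ [|C−(9, 20)|²=109/4]]
2. C_y = 43/2  [[BA ⟂ BC ⇒ 3x-10y+173=0] ∩ [|C−(9, 20)|²=109/4]]
   so C = (14, 43/2)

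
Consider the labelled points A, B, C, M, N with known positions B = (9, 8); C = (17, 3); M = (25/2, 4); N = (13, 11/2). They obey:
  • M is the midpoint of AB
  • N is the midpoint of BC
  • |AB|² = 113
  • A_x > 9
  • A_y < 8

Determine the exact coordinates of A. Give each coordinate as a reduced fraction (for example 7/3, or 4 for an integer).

1. A_x = 16  [A = 2·M−B = 2·(25/2, 4)−(9, 8)]
2. A_y = 0  [A = 2·M−B = 2·(25/2, 4)−(9, 8)]
   so A = (16, 0)

A = (16, 0)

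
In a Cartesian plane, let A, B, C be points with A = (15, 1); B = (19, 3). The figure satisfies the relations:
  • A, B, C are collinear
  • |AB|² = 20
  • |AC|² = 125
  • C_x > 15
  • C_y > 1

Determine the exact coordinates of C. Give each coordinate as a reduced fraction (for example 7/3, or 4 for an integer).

C = (25, 6)

1. C_x = 25  [[A, B, C are collinear ⇒ -2x+4y+26=0] ∩ [|C−(15, 1)|²=125]]
2. C_y = 6  [[A, B, C are collinear ⇒ -2x+4y+26=0] ∩ [|C−(15, 1)|²=125]]
   so C = (25, 6)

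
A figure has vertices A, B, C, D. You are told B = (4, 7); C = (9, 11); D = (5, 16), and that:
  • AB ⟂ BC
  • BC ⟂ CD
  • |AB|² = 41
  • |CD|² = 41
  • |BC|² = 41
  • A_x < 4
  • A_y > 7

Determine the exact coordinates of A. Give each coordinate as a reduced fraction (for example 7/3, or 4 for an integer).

A = (0, 12)

1. A_x = 0  [[AB ⟂ BC ⇒ -5x-4y+48=0] ∩ [|A−(4, 7)|²=41]]
2. A_y = 12  [[AB ⟂ BC ⇒ -5x-4y+48=0] ∩ [|A−(4, 7)|²=41]]
   so A = (0, 12)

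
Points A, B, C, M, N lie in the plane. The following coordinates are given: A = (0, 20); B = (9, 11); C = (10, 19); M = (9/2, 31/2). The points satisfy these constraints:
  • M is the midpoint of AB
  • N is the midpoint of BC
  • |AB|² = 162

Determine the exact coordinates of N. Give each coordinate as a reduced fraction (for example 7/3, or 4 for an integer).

N = (19/2, 15)

1. N_x = 19/2  [2·N = B+C = (9, 11)+(10, 19)]
2. N_y = 15  [2·N = B+C = (9, 11)+(10, 19)]
   so N = (19/2, 15)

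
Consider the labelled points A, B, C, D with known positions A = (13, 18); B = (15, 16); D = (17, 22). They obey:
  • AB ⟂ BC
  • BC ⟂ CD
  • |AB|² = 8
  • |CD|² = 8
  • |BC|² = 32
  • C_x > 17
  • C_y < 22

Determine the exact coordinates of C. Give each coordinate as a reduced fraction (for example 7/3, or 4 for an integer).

1. C_x = 19  [[AB ⟂ BC ⇒ 2x-2y+2=0] ∩ [|C−(17, 22)|²=8]]
2. C_y = 20  [[AB ⟂ BC ⇒ 2x-2y+2=0] ∩ [|C−(17, 22)|²=8]]
   so C = (19, 20)

C = (19, 20)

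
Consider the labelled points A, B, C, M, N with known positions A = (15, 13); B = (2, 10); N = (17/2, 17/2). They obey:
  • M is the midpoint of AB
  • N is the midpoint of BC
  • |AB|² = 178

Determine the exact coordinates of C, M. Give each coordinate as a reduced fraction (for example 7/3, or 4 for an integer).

C = (15, 7)
M = (17/2, 23/2)

1. M_x = 17/2  [2·M = A+B = (15, 13)+(2, 10)]
2. M_y = 23/2  [2·M = A+B = (15, 13)+(2, 10)]
   so M = (17/2, 23/2)
3. C_x = 15  [C = 2·N−B = 2·(17/2, 17/2)−(2, 10)]
4. C_y = 7  [C = 2·N−B = 2·(17/2, 17/2)−(2, 10)]
   so C = (15, 7)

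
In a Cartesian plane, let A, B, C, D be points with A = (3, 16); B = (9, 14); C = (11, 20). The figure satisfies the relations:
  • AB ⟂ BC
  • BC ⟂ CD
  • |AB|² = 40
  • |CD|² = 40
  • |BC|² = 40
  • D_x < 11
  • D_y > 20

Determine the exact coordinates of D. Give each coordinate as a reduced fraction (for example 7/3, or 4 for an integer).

D = (5, 22)

1. D_x = 5  [[BC ⟂ CD ⇒ 2x+6y-142=0] ∩ [|D−(11, 20)|²=40]]
2. D_y = 22  [[BC ⟂ CD ⇒ 2x+6y-142=0] ∩ [|D−(11, 20)|²=40]]
   so D = (5, 22)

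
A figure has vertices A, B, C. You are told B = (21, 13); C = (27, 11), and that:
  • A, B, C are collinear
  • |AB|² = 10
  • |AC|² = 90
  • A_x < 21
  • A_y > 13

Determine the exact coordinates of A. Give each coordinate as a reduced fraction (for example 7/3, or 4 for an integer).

1. A_x = 18  [[A, B, C are collinear ⇒ 2x+6y-120=0] ∩ [|A−(21, 13)|²=10]]
2. A_y = 14  [[A, B, C are collinear ⇒ 2x+6y-120=0] ∩ [|A−(21, 13)|²=10]]
   so A = (18, 14)

A = (18, 14)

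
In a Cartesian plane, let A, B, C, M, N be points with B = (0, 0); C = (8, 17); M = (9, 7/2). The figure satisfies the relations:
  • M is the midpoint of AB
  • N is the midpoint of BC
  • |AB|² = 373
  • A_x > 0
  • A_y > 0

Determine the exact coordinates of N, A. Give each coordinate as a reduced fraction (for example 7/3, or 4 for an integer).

1. A_x = 18  [A = 2·M−B = 2·(9, 7/2)−(0, 0)]
2. A_y = 7  [A = 2·M−B = 2·(9, 7/2)−(0, 0)]
   so A = (18, 7)
3. N_x = 4  [2·N = B+C = (0, 0)+(8, 17)]
4. N_y = 17/2  [2·N = B+C = (0, 0)+(8, 17)]
   so N = (4, 17/2)

N = (4, 17/2)
A = (18, 7)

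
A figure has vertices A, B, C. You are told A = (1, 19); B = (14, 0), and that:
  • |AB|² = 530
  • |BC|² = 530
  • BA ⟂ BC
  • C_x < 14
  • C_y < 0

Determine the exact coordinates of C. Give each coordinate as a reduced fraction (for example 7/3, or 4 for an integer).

1. C_x = -5  [[BA ⟂ BC ⇒ -13x+19y+182=0] ∩ [|C−(14, 0)|²=530]]
2. C_y = -13  [[BA ⟂ BC ⇒ -13x+19y+182=0] ∩ [|C−(14, 0)|²=530]]
   so C = (-5, -13)

C = (-5, -13)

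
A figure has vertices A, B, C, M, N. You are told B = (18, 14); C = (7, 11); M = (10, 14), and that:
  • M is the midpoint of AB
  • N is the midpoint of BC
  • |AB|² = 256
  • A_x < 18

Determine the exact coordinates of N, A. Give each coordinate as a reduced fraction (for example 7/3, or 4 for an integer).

1. A_x = 2  [A = 2·M−B = 2·(10, 14)−(18, 14)]
2. A_y = 14  [A = 2·M−B = 2·(10, 14)−(18, 14)]
   so A = (2, 14)
3. N_x = 25/2  [2·N = B+C = (18, 14)+(7, 11)]
4. N_y = 25/2  [2·N = B+C = (18, 14)+(7, 11)]
   so N = (25/2, 25/2)

N = (25/2, 25/2)
A = (2, 14)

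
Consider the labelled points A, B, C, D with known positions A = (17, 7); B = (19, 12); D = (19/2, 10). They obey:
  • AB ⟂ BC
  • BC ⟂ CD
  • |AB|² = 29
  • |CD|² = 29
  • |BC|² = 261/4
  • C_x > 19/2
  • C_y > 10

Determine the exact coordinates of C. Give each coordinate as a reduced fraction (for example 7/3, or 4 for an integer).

1. C_x = 23/2  [[AB ⟂ BC ⇒ 2x+5y-98=0] ∩ [|C−(19/2, 10)|²=29]]
2. C_y = 15  [[AB ⟂ BC ⇒ 2x+5y-98=0] ∩ [|C−(19/2, 10)|²=29]]
   so C = (23/2, 15)

C = (23/2, 15)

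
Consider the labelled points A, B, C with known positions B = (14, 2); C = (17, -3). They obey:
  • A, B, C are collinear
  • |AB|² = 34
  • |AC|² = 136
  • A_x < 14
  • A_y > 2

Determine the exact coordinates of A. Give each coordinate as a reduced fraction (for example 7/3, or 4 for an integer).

1. A_x = 11  [[A, B, C are collinear ⇒ 5x+3y-76=0] ∩ [|A−(14, 2)|²=34]]
2. A_y = 7  [[A, B, C are collinear ⇒ 5x+3y-76=0] ∩ [|A−(14, 2)|²=34]]
   so A = (11, 7)

A = (11, 7)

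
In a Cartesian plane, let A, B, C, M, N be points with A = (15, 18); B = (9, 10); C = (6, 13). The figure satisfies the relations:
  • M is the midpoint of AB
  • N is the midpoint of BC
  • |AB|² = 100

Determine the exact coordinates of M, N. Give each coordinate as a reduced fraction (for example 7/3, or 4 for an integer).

1. M_x = 12  [2·M = A+B = (15, 18)+(9, 10)]
2. M_y = 14  [2·M = A+B = (15, 18)+(9, 10)]
   so M = (12, 14)
3. N_x = 15/2  [2·N = B+C = (9, 10)+(6, 13)]
4. N_y = 23/2  [2·N = B+C = (9, 10)+(6, 13)]
   so N = (15/2, 23/2)

M = (12, 14)
N = (15/2, 23/2)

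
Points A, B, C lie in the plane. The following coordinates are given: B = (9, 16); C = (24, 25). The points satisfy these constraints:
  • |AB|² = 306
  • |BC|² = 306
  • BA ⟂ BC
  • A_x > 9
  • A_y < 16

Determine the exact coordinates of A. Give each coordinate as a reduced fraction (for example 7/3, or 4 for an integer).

A = (18, 1)

1. A_x = 18  [[BA ⟂ BC ⇒ 15x+9y-279=0] ∩ [|A−(9, 16)|²=306]]
2. A_y = 1  [[BA ⟂ BC ⇒ 15x+9y-279=0] ∩ [|A−(9, 16)|²=306]]
   so A = (18, 1)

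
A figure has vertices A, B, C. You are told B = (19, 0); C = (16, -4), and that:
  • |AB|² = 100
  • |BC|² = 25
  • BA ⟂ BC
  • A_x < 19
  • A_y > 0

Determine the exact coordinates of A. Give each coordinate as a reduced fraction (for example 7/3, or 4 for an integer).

1. A_x = 11  [[BA ⟂ BC ⇒ -3x-4y+57=0] ∩ [|A−(19, 0)|²=100]]
2. A_y = 6  [[BA ⟂ BC ⇒ -3x-4y+57=0] ∩ [|A−(19, 0)|²=100]]
   so A = (11, 6)

A = (11, 6)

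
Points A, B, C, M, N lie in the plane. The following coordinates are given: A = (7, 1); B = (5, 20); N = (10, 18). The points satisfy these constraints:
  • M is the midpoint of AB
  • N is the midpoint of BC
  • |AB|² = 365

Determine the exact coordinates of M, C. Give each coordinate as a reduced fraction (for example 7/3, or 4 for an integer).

M = (6, 21/2)
C = (15, 16)

1. M_x = 6  [2·M = A+B = (7, 1)+(5, 20)]
2. M_y = 21/2  [2·M = A+B = (7, 1)+(5, 20)]
   so M = (6, 21/2)
3. C_x = 15  [C = 2·N−B = 2·(10, 18)−(5, 20)]
4. C_y = 16  [C = 2·N−B = 2·(10, 18)−(5, 20)]
   so C = (15, 16)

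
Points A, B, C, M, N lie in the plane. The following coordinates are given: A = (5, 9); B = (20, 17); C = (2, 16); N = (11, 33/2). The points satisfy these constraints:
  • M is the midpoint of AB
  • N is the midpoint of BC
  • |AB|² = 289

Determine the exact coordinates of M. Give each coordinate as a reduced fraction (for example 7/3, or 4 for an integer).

M = (25/2, 13)

1. M_x = 25/2  [2·M = A+B = (5, 9)+(20, 17)]
2. M_y = 13  [2·M = A+B = (5, 9)+(20, 17)]
   so M = (25/2, 13)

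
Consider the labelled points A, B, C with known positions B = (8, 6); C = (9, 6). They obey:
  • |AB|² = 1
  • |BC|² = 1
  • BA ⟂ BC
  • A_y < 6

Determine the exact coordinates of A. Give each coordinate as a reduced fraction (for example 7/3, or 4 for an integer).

A = (8, 5)

1. A_x = 8  [[BA ⟂ BC ⇒ 1x-8=0] ∩ [|A−(8, 6)|²=1]]
2. A_y = 5  [[BA ⟂ BC ⇒ 1x-8=0] ∩ [|A−(8, 6)|²=1]]
   so A = (8, 5)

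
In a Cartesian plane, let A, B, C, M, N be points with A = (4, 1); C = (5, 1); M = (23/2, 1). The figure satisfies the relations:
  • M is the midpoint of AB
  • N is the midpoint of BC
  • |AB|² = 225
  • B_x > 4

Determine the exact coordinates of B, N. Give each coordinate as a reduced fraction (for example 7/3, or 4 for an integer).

1. B_x = 19  [B = 2·M−A = 2·(23/2, 1)−(4, 1)]
2. B_y = 1  [B = 2·M−A = 2·(23/2, 1)−(4, 1)]
   so B = (19, 1)
3. N_x = 12  [2·N = B+C = (19, 1)+(5, 1)]
4. N_y = 1  [2·N = B+C = (19, 1)+(5, 1)]
   so N = (12, 1)

B = (19, 1)
N = (12, 1)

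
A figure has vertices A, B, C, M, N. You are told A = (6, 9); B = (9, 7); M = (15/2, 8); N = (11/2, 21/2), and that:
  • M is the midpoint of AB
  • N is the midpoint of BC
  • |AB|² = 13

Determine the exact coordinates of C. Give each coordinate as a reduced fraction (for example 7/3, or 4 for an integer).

1. C_x = 2  [C = 2·N−B = 2·(11/2, 21/2)−(9, 7)]
2. C_y = 14  [C = 2·N−B = 2·(11/2, 21/2)−(9, 7)]
   so C = (2, 14)

C = (2, 14)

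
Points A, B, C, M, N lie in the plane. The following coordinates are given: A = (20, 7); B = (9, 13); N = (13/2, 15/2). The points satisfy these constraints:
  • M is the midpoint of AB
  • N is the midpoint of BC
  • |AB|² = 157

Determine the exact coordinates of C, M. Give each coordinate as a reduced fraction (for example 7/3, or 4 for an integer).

C = (4, 2)
M = (29/2, 10)

1. M_x = 29/2  [2·M = A+B = (20, 7)+(9, 13)]
2. M_y = 10  [2·M = A+B = (20, 7)+(9, 13)]
   so M = (29/2, 10)
3. C_x = 4  [C = 2·N−B = 2·(13/2, 15/2)−(9, 13)]
4. C_y = 2  [C = 2·N−B = 2·(13/2, 15/2)−(9, 13)]
   so C = (4, 2)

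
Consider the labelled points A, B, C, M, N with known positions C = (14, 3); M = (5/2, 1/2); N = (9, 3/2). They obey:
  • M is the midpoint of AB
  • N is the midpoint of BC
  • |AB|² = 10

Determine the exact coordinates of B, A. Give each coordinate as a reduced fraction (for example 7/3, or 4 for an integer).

1. B_x = 4  [B = 2·N−C = 2·(9, 3/2)−(14, 3)]
2. B_y = 0  [B = 2·N−C = 2·(9, 3/2)−(14, 3)]
   so B = (4, 0)
3. A_x = 1  [A = 2·M−B = 2·(5/2, 1/2)−(4, 0)]
4. A_y = 1  [A = 2·M−B = 2·(5/2, 1/2)−(4, 0)]
   so A = (1, 1)

B = (4, 0)
A = (1, 1)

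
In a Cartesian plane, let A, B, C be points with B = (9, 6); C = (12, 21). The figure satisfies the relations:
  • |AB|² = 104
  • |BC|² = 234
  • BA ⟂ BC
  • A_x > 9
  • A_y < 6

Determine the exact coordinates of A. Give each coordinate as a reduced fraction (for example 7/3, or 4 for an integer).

A = (19, 4)

1. A_x = 19  [[BA ⟂ BC ⇒ 3x+15y-117=0] ∩ [|A−(9, 6)|²=104]]
2. A_y = 4  [[BA ⟂ BC ⇒ 3x+15y-117=0] ∩ [|A−(9, 6)|²=104]]
   so A = (19, 4)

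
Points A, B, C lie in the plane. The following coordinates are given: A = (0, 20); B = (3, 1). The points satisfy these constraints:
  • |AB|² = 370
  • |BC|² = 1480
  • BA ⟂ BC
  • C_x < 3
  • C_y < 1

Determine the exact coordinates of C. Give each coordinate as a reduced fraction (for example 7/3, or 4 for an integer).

1. C_x = -35  [[BA ⟂ BC ⇒ -3x+19y-10=0] ∩ [|C−(3, 1)|²=1480]]
2. C_y = -5  [[BA ⟂ BC ⇒ -3x+19y-10=0] ∩ [|C−(3, 1)|²=1480]]
   so C = (-35, -5)

C = (-35, -5)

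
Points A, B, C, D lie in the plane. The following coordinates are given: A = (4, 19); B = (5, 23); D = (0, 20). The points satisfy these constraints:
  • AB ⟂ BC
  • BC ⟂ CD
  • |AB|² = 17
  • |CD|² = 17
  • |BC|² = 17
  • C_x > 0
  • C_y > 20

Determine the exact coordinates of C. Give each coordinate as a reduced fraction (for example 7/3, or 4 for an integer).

C = (1, 24)

1. C_x = 1  [[AB ⟂ BC ⇒ 1x+4y-97=0] ∩ [|C−(0, 20)|²=17]]
2. C_y = 24  [[AB ⟂ BC ⇒ 1x+4y-97=0] ∩ [|C−(0, 20)|²=17]]
   so C = (1, 24)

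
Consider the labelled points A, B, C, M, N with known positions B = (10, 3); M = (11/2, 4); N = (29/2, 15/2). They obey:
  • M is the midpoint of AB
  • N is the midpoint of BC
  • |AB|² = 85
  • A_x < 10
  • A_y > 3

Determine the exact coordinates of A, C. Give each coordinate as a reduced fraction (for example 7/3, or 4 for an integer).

A = (1, 5)
C = (19, 12)

1. A_x = 1  [A = 2·M−B = 2·(11/2, 4)−(10, 3)]
2. A_y = 5  [A = 2·M−B = 2·(11/2, 4)−(10, 3)]
   so A = (1, 5)
3. C_x = 19  [C = 2·N−B = 2·(29/2, 15/2)−(10, 3)]
4. C_y = 12  [C = 2·N−B = 2·(29/2, 15/2)−(10, 3)]
   so C = (19, 12)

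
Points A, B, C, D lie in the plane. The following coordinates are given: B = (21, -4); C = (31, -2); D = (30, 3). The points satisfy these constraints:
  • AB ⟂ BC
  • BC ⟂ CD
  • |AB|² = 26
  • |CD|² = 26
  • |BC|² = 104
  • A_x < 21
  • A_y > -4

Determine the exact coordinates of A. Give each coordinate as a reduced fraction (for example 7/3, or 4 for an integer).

A = (20, 1)

1. A_x = 20  [[AB ⟂ BC ⇒ -10x-2y+202=0] ∩ [|A−(21, -4)|²=26]]
2. A_y = 1  [[AB ⟂ BC ⇒ -10x-2y+202=0] ∩ [|A−(21, -4)|²=26]]
   so A = (20, 1)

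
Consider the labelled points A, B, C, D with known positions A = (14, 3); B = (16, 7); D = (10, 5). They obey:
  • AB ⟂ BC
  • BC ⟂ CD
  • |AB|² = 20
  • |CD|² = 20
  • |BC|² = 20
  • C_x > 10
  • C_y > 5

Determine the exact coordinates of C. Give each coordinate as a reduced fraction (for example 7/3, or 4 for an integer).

1. C_x = 12  [[AB ⟂ BC ⇒ 2x+4y-60=0] ∩ [|C−(10, 5)|²=20]]
2. C_y = 9  [[AB ⟂ BC ⇒ 2x+4y-60=0] ∩ [|C−(10, 5)|²=20]]
   so C = (12, 9)

C = (12, 9)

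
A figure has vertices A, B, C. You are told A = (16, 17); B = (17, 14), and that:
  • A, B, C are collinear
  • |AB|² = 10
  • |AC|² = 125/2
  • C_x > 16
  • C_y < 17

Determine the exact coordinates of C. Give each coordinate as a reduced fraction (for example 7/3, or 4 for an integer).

C = (37/2, 19/2)

1. C_x = 37/2  [[A, B, C are collinear ⇒ 3x+1y-65=0] ∩ [|C−(16, 17)|²=125/2]]
2. C_y = 19/2  [[A, B, C are collinear ⇒ 3x+1y-65=0] ∩ [|C−(16, 17)|²=125/2]]
   so C = (37/2, 19/2)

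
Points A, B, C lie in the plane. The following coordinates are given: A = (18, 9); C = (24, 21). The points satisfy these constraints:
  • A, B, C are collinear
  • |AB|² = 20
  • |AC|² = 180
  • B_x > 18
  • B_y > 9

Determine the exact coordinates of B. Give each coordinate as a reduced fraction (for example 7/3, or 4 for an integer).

B = (20, 13)

1. B_x = 20  [[A, B, C are collinear ⇒ 12x-6y-162=0] ∩ [|B−(18, 9)|²=20]]
2. B_y = 13  [[A, B, C are collinear ⇒ 12x-6y-162=0] ∩ [|B−(18, 9)|²=20]]
   so B = (20, 13)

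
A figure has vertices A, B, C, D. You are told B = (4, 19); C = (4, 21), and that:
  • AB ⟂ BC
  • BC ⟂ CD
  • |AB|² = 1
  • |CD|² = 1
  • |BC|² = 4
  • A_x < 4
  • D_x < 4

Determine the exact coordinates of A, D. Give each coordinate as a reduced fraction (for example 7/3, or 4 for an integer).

A = (3, 19)
D = (3, 21)

1. A_x = 3  [[AB ⟂ BC ⇒ -2y+38=0] ∩ [|A−(4, 19)|²=1]]
2. A_y = 19  [[AB ⟂ BC ⇒ -2y+38=0] ∩ [|A−(4, 19)|²=1]]
   so A = (3, 19)
3. D_x = 3  [[BC ⟂ CD ⇒ 2y-42=0] ∩ [|D−(4, 21)|²=1]]
4. D_y = 21  [[BC ⟂ CD ⇒ 2y-42=0] ∩ [|D−(4, 21)|²=1]]
   so D = (3, 21)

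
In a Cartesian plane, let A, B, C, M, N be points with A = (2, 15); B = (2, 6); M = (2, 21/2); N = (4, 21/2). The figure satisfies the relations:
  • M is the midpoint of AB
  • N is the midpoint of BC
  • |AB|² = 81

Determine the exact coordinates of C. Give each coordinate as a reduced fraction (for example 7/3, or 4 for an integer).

C = (6, 15)

1. C_x = 6  [C = 2·N−B = 2·(4, 21/2)−(2, 6)]
2. C_y = 15  [C = 2·N−B = 2·(4, 21/2)−(2, 6)]
   so C = (6, 15)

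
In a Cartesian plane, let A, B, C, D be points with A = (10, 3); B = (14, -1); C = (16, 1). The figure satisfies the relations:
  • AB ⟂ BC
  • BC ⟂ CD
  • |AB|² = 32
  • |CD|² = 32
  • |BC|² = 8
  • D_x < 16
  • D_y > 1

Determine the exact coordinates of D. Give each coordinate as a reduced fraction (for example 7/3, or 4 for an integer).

D = (12, 5)

1. D_x = 12  [[BC ⟂ CD ⇒ 2x+2y-34=0] ∩ [|D−(16, 1)|²=32]]
2. D_y = 5  [[BC ⟂ CD ⇒ 2x+2y-34=0] ∩ [|D−(16, 1)|²=32]]
   so D = (12, 5)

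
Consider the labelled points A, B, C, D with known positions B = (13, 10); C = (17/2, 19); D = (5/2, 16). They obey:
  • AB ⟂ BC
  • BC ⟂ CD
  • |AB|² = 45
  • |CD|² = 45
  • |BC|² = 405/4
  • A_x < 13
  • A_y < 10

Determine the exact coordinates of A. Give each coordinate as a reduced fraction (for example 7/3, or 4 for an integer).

1. A_x = 7  [[AB ⟂ BC ⇒ 9/2x-9y+63/2=0] ∩ [|A−(13, 10)|²=45]]
2. A_y = 7  [[AB ⟂ BC ⇒ 9/2x-9y+63/2=0] ∩ [|A−(13, 10)|²=45]]
   so A = (7, 7)

A = (7, 7)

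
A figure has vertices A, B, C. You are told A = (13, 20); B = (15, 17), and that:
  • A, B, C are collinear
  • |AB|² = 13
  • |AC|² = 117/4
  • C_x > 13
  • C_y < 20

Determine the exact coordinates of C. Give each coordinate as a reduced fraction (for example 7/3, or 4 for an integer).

C = (16, 31/2)

1. C_x = 16  [[A, B, C are collinear ⇒ 3x+2y-79=0] ∩ [|C−(13, 20)|²=117/4]]
2. C_y = 31/2  [[A, B, C are collinear ⇒ 3x+2y-79=0] ∩ [|C−(13, 20)|²=117/4]]
   so C = (16, 31/2)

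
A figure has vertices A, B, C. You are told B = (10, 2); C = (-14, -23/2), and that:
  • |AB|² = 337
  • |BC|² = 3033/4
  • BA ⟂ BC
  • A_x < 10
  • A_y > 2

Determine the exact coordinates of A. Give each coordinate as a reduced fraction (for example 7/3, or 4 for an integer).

1. A_x = 1  [[BA ⟂ BC ⇒ -24x-27/2y+267=0] ∩ [|A−(10, 2)|²=337]]
2. A_y = 18  [[BA ⟂ BC ⇒ -24x-27/2y+267=0] ∩ [|A−(10, 2)|²=337]]
   so A = (1, 18)

A = (1, 18)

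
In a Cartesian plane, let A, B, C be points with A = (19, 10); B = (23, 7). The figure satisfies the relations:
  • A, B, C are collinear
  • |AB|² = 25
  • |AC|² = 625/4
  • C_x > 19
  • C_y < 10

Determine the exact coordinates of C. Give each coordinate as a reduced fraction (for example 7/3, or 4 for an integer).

1. C_x = 29  [[A, B, C are collinear ⇒ 3x+4y-97=0] ∩ [|C−(19, 10)|²=625/4]]
2. C_y = 5/2  [[A, B, C are collinear ⇒ 3x+4y-97=0] ∩ [|C−(19, 10)|²=625/4]]
   so C = (29, 5/2)

C = (29, 5/2)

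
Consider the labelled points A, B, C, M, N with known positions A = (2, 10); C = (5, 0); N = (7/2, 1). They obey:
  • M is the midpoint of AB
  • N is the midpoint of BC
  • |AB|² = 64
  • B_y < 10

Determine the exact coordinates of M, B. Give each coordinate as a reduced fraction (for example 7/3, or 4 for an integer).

M = (2, 6)
B = (2, 2)

1. B_x = 2  [B = 2·N−C = 2·(7/2, 1)−(5, 0)]
2. B_y = 2  [B = 2·N−C = 2·(7/2, 1)−(5, 0)]
   so B = (2, 2)
3. M_x = 2  [2·M = A+B = (2, 10)+(2, 2)]
4. M_y = 6  [2·M = A+B = (2, 10)+(2, 2)]
   so M = (2, 6)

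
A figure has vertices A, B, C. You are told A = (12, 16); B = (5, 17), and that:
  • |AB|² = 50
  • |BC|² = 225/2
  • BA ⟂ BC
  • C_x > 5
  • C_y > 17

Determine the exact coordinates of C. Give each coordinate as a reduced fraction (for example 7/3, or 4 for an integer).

1. C_x = 13/2  [[BA ⟂ BC ⇒ 7x-1y-18=0] ∩ [|C−(5, 17)|²=225/2]]
2. C_y = 55/2  [[BA ⟂ BC ⇒ 7x-1y-18=0] ∩ [|C−(5, 17)|²=225/2]]
   so C = (13/2, 55/2)

C = (13/2, 55/2)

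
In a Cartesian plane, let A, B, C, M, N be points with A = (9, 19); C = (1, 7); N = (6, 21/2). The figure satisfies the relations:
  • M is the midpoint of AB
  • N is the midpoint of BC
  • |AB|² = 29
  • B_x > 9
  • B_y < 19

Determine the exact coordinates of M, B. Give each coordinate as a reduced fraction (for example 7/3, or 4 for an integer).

M = (10, 33/2)
B = (11, 14)

1. B_x = 11  [B = 2·N−C = 2·(6, 21/2)−(1, 7)]
2. B_y = 14  [B = 2·N−C = 2·(6, 21/2)−(1, 7)]
   so B = (11, 14)
3. M_x = 10  [2·M = A+B = (9, 19)+(11, 14)]
4. M_y = 33/2  [2·M = A+B = (9, 19)+(11, 14)]
   so M = (10, 33/2)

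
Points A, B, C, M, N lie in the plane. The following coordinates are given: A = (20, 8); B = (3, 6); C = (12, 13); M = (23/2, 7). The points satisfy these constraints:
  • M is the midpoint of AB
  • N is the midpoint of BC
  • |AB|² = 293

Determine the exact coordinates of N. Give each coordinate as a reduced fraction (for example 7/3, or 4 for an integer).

1. N_x = 15/2  [2·N = B+C = (3, 6)+(12, 13)]
2. N_y = 19/2  [2·N = B+C = (3, 6)+(12, 13)]
   so N = (15/2, 19/2)

N = (15/2, 19/2)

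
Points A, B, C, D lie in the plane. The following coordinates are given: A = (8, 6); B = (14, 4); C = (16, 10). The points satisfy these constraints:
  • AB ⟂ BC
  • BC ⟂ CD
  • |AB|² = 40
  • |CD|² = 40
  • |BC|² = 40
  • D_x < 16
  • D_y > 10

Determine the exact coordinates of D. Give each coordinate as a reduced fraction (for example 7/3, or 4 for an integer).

D = (10, 12)

1. D_x = 10  [[BC ⟂ CD ⇒ 2x+6y-92=0] ∩ [|D−(16, 10)|²=40]]
2. D_y = 12  [[BC ⟂ CD ⇒ 2x+6y-92=0] ∩ [|D−(16, 10)|²=40]]
   so D = (10, 12)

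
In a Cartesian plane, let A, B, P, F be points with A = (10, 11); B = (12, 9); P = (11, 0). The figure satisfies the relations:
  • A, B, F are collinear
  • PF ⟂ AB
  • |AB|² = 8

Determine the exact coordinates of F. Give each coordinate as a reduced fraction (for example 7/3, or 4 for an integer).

1. F_x = 16  [[A, B, F are collinear ⇒ 2x+2y-42=0] ∩ [PF ⟂ AB ⇒ 2x-2y-22=0]]
2. F_y = 5  [[A, B, F are collinear ⇒ 2x+2y-42=0] ∩ [PF ⟂ AB ⇒ 2x-2y-22=0]]
   so F = (16, 5)

F = (16, 5)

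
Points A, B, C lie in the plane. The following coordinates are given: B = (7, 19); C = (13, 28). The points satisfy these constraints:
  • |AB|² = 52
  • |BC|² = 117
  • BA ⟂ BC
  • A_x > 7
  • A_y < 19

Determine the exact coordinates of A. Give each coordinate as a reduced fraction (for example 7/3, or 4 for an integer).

A = (13, 15)

1. A_x = 13  [[BA ⟂ BC ⇒ 6x+9y-213=0] ∩ [|A−(7, 19)|²=52]]
2. A_y = 15  [[BA ⟂ BC ⇒ 6x+9y-213=0] ∩ [|A−(7, 19)|²=52]]
   so A = (13, 15)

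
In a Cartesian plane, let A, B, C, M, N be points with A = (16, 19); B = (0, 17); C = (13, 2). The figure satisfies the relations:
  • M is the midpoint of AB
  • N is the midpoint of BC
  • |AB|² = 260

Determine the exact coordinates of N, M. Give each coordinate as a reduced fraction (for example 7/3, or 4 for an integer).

1. M_x = 8  [2·M = A+B = (16, 19)+(0, 17)]
2. M_y = 18  [2·M = A+B = (16, 19)+(0, 17)]
   so M = (8, 18)
3. N_x = 13/2  [2·N = B+C = (0, 17)+(13, 2)]
4. N_y = 19/2  [2·N = B+C = (0, 17)+(13, 2)]
   so N = (13/2, 19/2)

N = (13/2, 19/2)
M = (8, 18)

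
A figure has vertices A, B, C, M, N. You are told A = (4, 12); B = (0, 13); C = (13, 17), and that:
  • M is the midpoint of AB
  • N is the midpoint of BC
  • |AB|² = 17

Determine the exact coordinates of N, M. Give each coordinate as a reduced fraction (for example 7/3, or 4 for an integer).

1. M_x = 2  [2·M = A+B = (4, 12)+(0, 13)]
2. M_y = 25/2  [2·M = A+B = (4, 12)+(0, 13)]
   so M = (2, 25/2)
3. N_x = 13/2  [2·N = B+C = (0, 13)+(13, 17)]
4. N_y = 15  [2·N = B+C = (0, 13)+(13, 17)]
   so N = (13/2, 15)

N = (13/2, 15)
M = (2, 25/2)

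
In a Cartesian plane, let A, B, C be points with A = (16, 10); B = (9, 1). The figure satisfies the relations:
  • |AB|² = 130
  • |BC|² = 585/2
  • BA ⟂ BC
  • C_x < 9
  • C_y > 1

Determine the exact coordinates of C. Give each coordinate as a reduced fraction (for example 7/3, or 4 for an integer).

C = (-9/2, 23/2)

1. C_x = -9/2  [[BA ⟂ BC ⇒ 7x+9y-72=0] ∩ [|C−(9, 1)|²=585/2]]
2. C_y = 23/2  [[BA ⟂ BC ⇒ 7x+9y-72=0] ∩ [|C−(9, 1)|²=585/2]]
   so C = (-9/2, 23/2)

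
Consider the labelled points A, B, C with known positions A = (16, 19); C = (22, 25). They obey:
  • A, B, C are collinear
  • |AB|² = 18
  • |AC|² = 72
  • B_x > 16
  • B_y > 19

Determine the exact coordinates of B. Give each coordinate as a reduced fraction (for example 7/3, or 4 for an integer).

1. B_x = 19  [[A, B, C are collinear ⇒ 6x-6y+18=0] ∩ [|B−(16, 19)|²=18]]
2. B_y = 22  [[A, B, C are collinear ⇒ 6x-6y+18=0] ∩ [|B−(16, 19)|²=18]]
   so B = (19, 22)

B = (19, 22)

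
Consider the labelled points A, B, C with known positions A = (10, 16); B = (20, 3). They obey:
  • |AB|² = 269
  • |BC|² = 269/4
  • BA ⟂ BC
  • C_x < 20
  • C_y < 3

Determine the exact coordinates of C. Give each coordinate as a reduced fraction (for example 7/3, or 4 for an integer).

C = (27/2, -2)

1. C_x = 27/2  [[BA ⟂ BC ⇒ -10x+13y+161=0] ∩ [|C−(20, 3)|²=269/4]]
2. C_y = -2  [[BA ⟂ BC ⇒ -10x+13y+161=0] ∩ [|C−(20, 3)|²=269/4]]
   so C = (27/2, -2)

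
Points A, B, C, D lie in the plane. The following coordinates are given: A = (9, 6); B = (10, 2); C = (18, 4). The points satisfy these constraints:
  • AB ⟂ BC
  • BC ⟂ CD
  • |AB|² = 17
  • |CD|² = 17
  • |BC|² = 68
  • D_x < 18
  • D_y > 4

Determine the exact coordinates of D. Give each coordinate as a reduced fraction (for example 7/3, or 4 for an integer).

D = (17, 8)

1. D_x = 17  [[BC ⟂ CD ⇒ 8x+2y-152=0] ∩ [|D−(18, 4)|²=17]]
2. D_y = 8  [[BC ⟂ CD ⇒ 8x+2y-152=0] ∩ [|D−(18, 4)|²=17]]
   so D = (17, 8)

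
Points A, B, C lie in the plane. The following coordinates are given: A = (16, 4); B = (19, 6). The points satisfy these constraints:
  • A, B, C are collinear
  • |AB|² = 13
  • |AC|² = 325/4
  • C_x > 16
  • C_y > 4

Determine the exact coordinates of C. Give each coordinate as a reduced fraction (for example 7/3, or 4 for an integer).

1. C_x = 47/2  [[A, B, C are collinear ⇒ -2x+3y+20=0] ∩ [|C−(16, 4)|²=325/4]]
2. C_y = 9  [[A, B, C are collinear ⇒ -2x+3y+20=0] ∩ [|C−(16, 4)|²=325/4]]
   so C = (47/2, 9)

C = (47/2, 9)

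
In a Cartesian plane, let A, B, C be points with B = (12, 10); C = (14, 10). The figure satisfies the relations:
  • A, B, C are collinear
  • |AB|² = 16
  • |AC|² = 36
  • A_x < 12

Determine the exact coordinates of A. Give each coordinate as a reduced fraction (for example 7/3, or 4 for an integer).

A = (8, 10)

1. A_x = 8  [[A, B, C are collinear ⇒ 2y-20=0] ∩ [|A−(12, 10)|²=16]]
2. A_y = 10  [[A, B, C are collinear ⇒ 2y-20=0] ∩ [|A−(12, 10)|²=16]]
   so A = (8, 10)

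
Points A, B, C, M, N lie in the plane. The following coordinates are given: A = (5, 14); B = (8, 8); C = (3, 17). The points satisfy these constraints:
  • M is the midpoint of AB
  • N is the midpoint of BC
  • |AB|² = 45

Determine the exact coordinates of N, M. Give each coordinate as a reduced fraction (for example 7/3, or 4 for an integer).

1. M_x = 13/2  [2·M = A+B = (5, 14)+(8, 8)]
2. M_y = 11  [2·M = A+B = (5, 14)+(8, 8)]
   so M = (13/2, 11)
3. N_x = 11/2  [2·N = B+C = (8, 8)+(3, 17)]
4. N_y = 25/2  [2·N = B+C = (8, 8)+(3, 17)]
   so N = (11/2, 25/2)

N = (11/2, 25/2)
M = (13/2, 11)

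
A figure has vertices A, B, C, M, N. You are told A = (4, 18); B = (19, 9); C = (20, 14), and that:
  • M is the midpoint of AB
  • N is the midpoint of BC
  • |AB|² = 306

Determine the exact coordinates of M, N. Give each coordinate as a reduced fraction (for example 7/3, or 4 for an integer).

1. M_x = 23/2  [2·M = A+B = (4, 18)+(19, 9)]
2. M_y = 27/2  [2·M = A+B = (4, 18)+(19, 9)]
   so M = (23/2, 27/2)
3. N_x = 39/2  [2·N = B+C = (19, 9)+(20, 14)]
4. N_y = 23/2  [2·N = B+C = (19, 9)+(20, 14)]
   so N = (39/2, 23/2)

M = (23/2, 27/2)
N = (39/2, 23/2)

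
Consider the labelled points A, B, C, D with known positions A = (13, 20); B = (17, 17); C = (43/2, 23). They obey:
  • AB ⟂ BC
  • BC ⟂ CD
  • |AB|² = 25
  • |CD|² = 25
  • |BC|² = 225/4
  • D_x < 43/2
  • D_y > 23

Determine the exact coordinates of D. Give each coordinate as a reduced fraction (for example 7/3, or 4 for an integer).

1. D_x = 35/2  [[BC ⟂ CD ⇒ 9/2x+6y-939/4=0] ∩ [|D−(43/2, 23)|²=25]]
2. D_y = 26  [[BC ⟂ CD ⇒ 9/2x+6y-939/4=0] ∩ [|D−(43/2, 23)|²=25]]
   so D = (35/2, 26)

D = (35/2, 26)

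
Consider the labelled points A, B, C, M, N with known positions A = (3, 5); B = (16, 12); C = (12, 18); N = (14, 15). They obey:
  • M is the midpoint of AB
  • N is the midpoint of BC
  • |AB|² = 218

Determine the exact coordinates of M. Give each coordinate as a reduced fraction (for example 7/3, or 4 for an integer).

M = (19/2, 17/2)

1. M_x = 19/2  [2·M = A+B = (3, 5)+(16, 12)]
2. M_y = 17/2  [2·M = A+B = (3, 5)+(16, 12)]
   so M = (19/2, 17/2)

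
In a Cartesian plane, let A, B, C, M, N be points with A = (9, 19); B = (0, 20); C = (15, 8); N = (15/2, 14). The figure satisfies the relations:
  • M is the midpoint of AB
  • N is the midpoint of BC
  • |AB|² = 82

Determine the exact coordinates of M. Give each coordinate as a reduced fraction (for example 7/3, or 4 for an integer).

M = (9/2, 39/2)

1. M_x = 9/2  [2·M = A+B = (9, 19)+(0, 20)]
2. M_y = 39/2  [2·M = A+B = (9, 19)+(0, 20)]
   so M = (9/2, 39/2)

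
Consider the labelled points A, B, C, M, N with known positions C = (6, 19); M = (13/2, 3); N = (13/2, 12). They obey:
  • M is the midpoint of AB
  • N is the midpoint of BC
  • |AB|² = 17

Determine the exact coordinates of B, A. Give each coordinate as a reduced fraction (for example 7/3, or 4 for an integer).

1. B_x = 7  [B = 2·N−C = 2·(13/2, 12)−(6, 19)]
2. B_y = 5  [B = 2·N−C = 2·(13/2, 12)−(6, 19)]
   so B = (7, 5)
3. A_x = 6  [A = 2·M−B = 2·(13/2, 3)−(7, 5)]
4. A_y = 1  [A = 2·M−B = 2·(13/2, 3)−(7, 5)]
   so A = (6, 1)

B = (7, 5)
A = (6, 1)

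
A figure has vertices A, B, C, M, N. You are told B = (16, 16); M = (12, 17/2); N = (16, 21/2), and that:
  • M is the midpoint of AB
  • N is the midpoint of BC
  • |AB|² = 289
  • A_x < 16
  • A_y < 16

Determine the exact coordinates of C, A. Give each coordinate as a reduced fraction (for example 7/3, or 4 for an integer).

1. A_x = 8  [A = 2·M−B = 2·(12, 17/2)−(16, 16)]
2. A_y = 1  [A = 2·M−B = 2·(12, 17/2)−(16, 16)]
   so A = (8, 1)
3. C_x = 16  [C = 2·N−B = 2·(16, 21/2)−(16, 16)]
4. C_y = 5  [C = 2·N−B = 2·(16, 21/2)−(16, 16)]
   so C = (16, 5)

C = (16, 5)
A = (8, 1)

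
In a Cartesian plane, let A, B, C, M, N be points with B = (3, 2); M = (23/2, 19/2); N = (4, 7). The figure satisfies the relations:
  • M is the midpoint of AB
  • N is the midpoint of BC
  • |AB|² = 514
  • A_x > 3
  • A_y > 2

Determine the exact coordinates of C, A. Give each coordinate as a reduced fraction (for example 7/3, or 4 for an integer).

C = (5, 12)
A = (20, 17)

1. A_x = 20  [A = 2·M−B = 2·(23/2, 19/2)−(3, 2)]
2. A_y = 17  [A = 2·M−B = 2·(23/2, 19/2)−(3, 2)]
   so A = (20, 17)
3. C_x = 5  [C = 2·N−B = 2·(4, 7)−(3, 2)]
4. C_y = 12  [C = 2·N−B = 2·(4, 7)−(3, 2)]
   so C = (5, 12)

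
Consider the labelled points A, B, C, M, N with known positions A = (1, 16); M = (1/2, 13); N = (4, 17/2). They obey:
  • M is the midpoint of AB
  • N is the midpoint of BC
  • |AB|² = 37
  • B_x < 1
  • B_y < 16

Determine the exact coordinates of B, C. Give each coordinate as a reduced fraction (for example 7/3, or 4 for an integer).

1. B_x = 0  [B = 2·M−A = 2·(1/2, 13)−(1, 16)]
2. B_y = 10  [B = 2·M−A = 2·(1/2, 13)−(1, 16)]
   so B = (0, 10)
3. C_x = 8  [C = 2·N−B = 2·(4, 17/2)−(0, 10)]
4. C_y = 7  [C = 2·N−B = 2·(4, 17/2)−(0, 10)]
   so C = (8, 7)

B = (0, 10)
C = (8, 7)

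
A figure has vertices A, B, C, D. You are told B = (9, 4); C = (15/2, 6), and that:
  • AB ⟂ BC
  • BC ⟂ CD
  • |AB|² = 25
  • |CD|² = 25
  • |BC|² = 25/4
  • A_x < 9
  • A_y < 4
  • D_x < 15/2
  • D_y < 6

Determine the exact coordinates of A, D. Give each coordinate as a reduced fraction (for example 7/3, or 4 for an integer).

A = (5, 1)
D = (7/2, 3)

1. A_x = 5  [[AB ⟂ BC ⇒ 3/2x-2y-11/2=0] ∩ [|A−(9, 4)|²=25]]
2. A_y = 1  [[AB ⟂ BC ⇒ 3/2x-2y-11/2=0] ∩ [|A−(9, 4)|²=25]]
   so A = (5, 1)
3. D_x = 7/2  [[BC ⟂ CD ⇒ -3/2x+2y-3/4=0] ∩ [|D−(15/2, 6)|²=25]]
4. D_y = 3  [[BC ⟂ CD ⇒ -3/2x+2y-3/4=0] ∩ [|D−(15/2, 6)|²=25]]
   so D = (7/2, 3)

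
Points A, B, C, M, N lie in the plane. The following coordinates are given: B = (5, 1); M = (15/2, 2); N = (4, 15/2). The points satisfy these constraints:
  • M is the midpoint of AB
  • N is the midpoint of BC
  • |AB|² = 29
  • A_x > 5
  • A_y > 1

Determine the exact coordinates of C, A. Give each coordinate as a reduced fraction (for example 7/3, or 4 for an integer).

C = (3, 14)
A = (10, 3)

1. A_x = 10  [A = 2·M−B = 2·(15/2, 2)−(5, 1)]
2. A_y = 3  [A = 2·M−B = 2·(15/2, 2)−(5, 1)]
   so A = (10, 3)
3. C_x = 3  [C = 2·N−B = 2·(4, 15/2)−(5, 1)]
4. C_y = 14  [C = 2·N−B = 2·(4, 15/2)−(5, 1)]
   so C = (3, 14)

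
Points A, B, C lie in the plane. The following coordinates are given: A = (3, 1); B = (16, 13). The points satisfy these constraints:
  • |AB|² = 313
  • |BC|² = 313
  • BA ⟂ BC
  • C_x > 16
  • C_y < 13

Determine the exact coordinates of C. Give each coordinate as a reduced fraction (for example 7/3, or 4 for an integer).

1. C_x = 28  [[BA ⟂ BC ⇒ -13x-12y+364=0] ∩ [|C−(16, 13)|²=313]]
2. C_y = 0  [[BA ⟂ BC ⇒ -13x-12y+364=0] ∩ [|C−(16, 13)|²=313]]
   so C = (28, 0)

C = (28, 0)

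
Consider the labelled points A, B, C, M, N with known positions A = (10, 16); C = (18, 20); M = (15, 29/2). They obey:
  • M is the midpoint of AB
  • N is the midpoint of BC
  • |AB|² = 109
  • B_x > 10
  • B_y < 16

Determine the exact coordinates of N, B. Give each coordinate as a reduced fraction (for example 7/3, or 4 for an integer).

1. B_x = 20  [B = 2·M−A = 2·(15, 29/2)−(10, 16)]
2. B_y = 13  [B = 2·M−A = 2·(15, 29/2)−(10, 16)]
   so B = (20, 13)
3. N_x = 19  [2·N = B+C = (20, 13)+(18, 20)]
4. N_y = 33/2  [2·N = B+C = (20, 13)+(18, 20)]
   so N = (19, 33/2)

N = (19, 33/2)
B = (20, 13)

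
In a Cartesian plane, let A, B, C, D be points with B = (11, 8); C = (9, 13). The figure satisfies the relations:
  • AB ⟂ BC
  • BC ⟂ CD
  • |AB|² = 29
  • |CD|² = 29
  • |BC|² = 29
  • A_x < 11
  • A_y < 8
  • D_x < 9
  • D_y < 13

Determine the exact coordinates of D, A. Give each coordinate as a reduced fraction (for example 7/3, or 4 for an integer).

1. D_x = 4  [[BC ⟂ CD ⇒ -2x+5y-47=0] ∩ [|D−(9, 13)|²=29]]
2. D_y = 11  [[BC ⟂ CD ⇒ -2x+5y-47=0] ∩ [|D−(9, 13)|²=29]]
   so D = (4, 11)
3. A_x = 6  [[AB ⟂ BC ⇒ 2x-5y+18=0] ∩ [|A−(11, 8)|²=29]]
4. A_y = 6  [[AB ⟂ BC ⇒ 2x-5y+18=0] ∩ [|A−(11, 8)|²=29]]
   so A = (6, 6)

D = (4, 11)
A = (6, 6)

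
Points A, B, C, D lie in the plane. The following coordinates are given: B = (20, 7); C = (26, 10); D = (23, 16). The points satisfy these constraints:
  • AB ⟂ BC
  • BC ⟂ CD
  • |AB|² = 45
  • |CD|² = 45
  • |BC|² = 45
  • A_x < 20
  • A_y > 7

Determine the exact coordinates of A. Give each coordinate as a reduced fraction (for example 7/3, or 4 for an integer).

1. A_x = 17  [[AB ⟂ BC ⇒ -6x-3y+141=0] ∩ [|A−(20, 7)|²=45]]
2. A_y = 13  [[AB ⟂ BC ⇒ -6x-3y+141=0] ∩ [|A−(20, 7)|²=45]]
   so A = (17, 13)

A = (17, 13)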